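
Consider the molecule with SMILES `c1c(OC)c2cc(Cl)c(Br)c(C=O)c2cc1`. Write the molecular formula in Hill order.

Atom tally by fragment:
  naphthalene ring system core → C:10 H:8
  (− 4 ring H displaced by substituents)
  + OCH3 → C:1 H:3 O:1
  + Cl → Cl:1
  + Br → Br:1
  + CHO → C:1 H:1 O:1
Element totals:
  C: 12
  H: 8
  Br: 1
  Cl: 1
  O: 2

C12H8BrClO2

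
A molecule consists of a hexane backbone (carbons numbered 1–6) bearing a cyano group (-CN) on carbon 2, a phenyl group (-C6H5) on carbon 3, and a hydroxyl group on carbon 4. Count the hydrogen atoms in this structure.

17

Atom tally by fragment:
  CH3 → C:1 H:3
  CH(CN) → C:2 H:1 N:1
  CH(C6H5) → C:7 H:6
  CH(OH) → C:1 H:2 O:1
  CH2 → C:1 H:2
  CH3 → C:1 H:3
Element totals:
  C: 13
  H: 17
  N: 1
  O: 1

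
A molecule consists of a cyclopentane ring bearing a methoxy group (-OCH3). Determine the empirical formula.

Atom tally by fragment:
  cyclopentane ring core → C:5 H:10
  (− 1 ring H displaced by substituents)
  + OCH3 → C:1 H:3 O:1
Element totals:
  C: 6
  H: 12
  O: 1
Molecular formula: C6H12O.
gcd of subscripts (6, 12, 1) = 1, so the empirical formula equals the molecular formula.

C6H12O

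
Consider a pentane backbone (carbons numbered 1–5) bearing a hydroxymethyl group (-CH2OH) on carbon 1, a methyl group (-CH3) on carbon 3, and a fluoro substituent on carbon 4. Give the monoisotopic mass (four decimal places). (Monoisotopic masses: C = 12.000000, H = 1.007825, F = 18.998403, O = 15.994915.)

134.1107

Atom tally by fragment:
  HOCH2CH2 → C:2 H:5 O:1
  CH2 → C:1 H:2
  CH(CH3) → C:2 H:4
  CH(F) → C:1 H:1 F:1
  CH3 → C:1 H:3
Element totals:
  C: 7
  H: 15
  F: 1
  O: 1
Molecular formula: C7H15FO.
  M = 7(12.0) + 15(1.007825) + 18.998403 + 15.994915
    = 84.000000 + 15.117375 + 18.998403 + 15.994915 = 134.110693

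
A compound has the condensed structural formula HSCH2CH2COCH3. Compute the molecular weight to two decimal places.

104.17 g/mol

Element totals:
  C: 4
  H: 8
  O: 1
  S: 1
Molecular formula: C4H8OS.
  M = 4(12.011) + 8(1.008) + 15.999 + 32.06
    = 48.044 + 8.064 + 15.999 + 32.060 = 104.167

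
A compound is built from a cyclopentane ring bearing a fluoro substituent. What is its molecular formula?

Atom tally by fragment:
  cyclopentane ring core → C:5 H:10
  (− 1 ring H displaced by substituents)
  + F → F:1
Element totals:
  C: 5
  H: 9
  F: 1

C5H9F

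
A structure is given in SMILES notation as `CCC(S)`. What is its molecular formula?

C3H8S

Atom tally by fragment:
  CH3 → C:1 H:3
  CH2 → C:1 H:2
  CH2SH → C:1 H:3 S:1
Element totals:
  C: 3
  H: 8
  S: 1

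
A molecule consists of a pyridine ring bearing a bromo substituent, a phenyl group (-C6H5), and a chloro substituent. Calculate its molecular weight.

Atom tally by fragment:
  pyridine ring core → C:5 H:5 N:1
  (− 3 ring H displaced by substituents)
  + Br → Br:1
  + C6H5 → C:6 H:5
  + Cl → Cl:1
Element totals:
  C: 11
  H: 7
  Br: 1
  Cl: 1
  N: 1
Molecular formula: C11H7BrClN.
  M = 11(12.011) + 7(1.008) + 79.904 + 35.45 + 14.007
    = 132.121 + 7.056 + 79.904 + 35.450 + 14.007 = 268.538

268.54 g/mol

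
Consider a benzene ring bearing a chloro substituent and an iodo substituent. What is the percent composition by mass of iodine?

Atom tally by fragment:
  benzene ring core → C:6 H:6
  (− 2 ring H displaced by substituents)
  + Cl → Cl:1
  + I → I:1
Element totals:
  C: 6
  H: 4
  Cl: 1
  I: 1
Molecular formula: C6H4ClI.
Molar mass = 238.452 g/mol.
Mass from I: 1 × 126.904 = 126.904 g/mol.
%I = 126.904 / 238.452 × 100 = 53.22%.

53.22%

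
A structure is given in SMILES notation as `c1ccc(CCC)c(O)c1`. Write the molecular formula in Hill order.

Atom tally by fragment:
  benzene ring core → C:6 H:6
  (− 2 ring H displaced by substituents)
  + CH2CH2CH3 → C:3 H:7
  + OH → O:1 H:1
Element totals:
  C: 9
  H: 12
  O: 1

C9H12O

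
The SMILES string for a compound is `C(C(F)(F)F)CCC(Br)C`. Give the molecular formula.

C6H10BrF3

Atom tally by fragment:
  F3CCH2 → C:2 H:2 F:3
  CH2 → C:1 H:2
  CH2 → C:1 H:2
  CH(Br) → C:1 H:1 Br:1
  CH3 → C:1 H:3
Element totals:
  C: 6
  H: 10
  Br: 1
  F: 3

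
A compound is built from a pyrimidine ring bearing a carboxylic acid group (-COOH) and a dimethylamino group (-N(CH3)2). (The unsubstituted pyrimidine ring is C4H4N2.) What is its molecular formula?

C7H9N3O2

Atom tally by fragment:
  pyrimidine ring core → C:4 H:4 N:2
  (− 2 ring H displaced by substituents)
  + COOH → C:1 H:1 O:2
  + N(CH3)2 → N:1 C:2 H:6
Element totals:
  C: 7
  H: 9
  N: 3
  O: 2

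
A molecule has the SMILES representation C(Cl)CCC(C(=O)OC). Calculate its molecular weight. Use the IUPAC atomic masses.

150.60 g/mol

Atom tally by fragment:
  ClCH2 → C:1 H:2 Cl:1
  CH2 → C:1 H:2
  CH2 → C:1 H:2
  CH2COOCH3 → C:3 H:5 O:2
Element totals:
  C: 6
  H: 11
  Cl: 1
  O: 2
Molecular formula: C6H11ClO2.
  M = 6(12.011) + 11(1.008) + 35.45 + 2(15.999)
    = 72.066 + 11.088 + 35.450 + 31.998 = 150.602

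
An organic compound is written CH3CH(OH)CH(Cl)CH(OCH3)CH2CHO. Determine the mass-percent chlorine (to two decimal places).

Element totals:
  C: 7
  H: 13
  Cl: 1
  O: 3
Molecular formula: C7H13ClO3.
Molar mass = 180.628 g/mol.
Mass from Cl: 1 × 35.45 = 35.450 g/mol.
%Cl = 35.450 / 180.628 × 100 = 19.63%.

19.63%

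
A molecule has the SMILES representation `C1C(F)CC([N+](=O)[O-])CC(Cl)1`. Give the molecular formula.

C6H9ClFNO2

Atom tally by fragment:
  cyclohexane ring core → C:6 H:12
  (− 3 ring H displaced by substituents)
  + F → F:1
  + NO2 → N:1 O:2
  + Cl → Cl:1
Element totals:
  C: 6
  H: 9
  Cl: 1
  F: 1
  N: 1
  O: 2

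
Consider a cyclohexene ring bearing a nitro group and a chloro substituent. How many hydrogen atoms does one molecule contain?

8

Atom tally by fragment:
  cyclohexene ring core → C:6 H:10
  (− 2 ring H displaced by substituents)
  + NO2 → N:1 O:2
  + Cl → Cl:1
Element totals:
  C: 6
  H: 8
  Cl: 1
  N: 1
  O: 2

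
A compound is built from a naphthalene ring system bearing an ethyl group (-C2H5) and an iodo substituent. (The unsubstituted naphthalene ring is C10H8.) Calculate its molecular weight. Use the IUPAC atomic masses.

282.12 g/mol

Atom tally by fragment:
  naphthalene ring system core → C:10 H:8
  (− 2 ring H displaced by substituents)
  + C2H5 → C:2 H:5
  + I → I:1
Element totals:
  C: 12
  H: 11
  I: 1
Molecular formula: C12H11I.
  M = 12(12.011) + 11(1.008) + 126.904
    = 144.132 + 11.088 + 126.904 = 282.124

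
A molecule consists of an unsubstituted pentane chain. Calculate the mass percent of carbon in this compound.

83.24%

Atom tally by fragment:
  CH3 → C:1 H:3
  CH2 → C:1 H:2
  CH2 → C:1 H:2
  CH2 → C:1 H:2
  CH3 → C:1 H:3
Element totals:
  C: 5
  H: 12
Molecular formula: C5H12.
Molar mass = 72.151 g/mol.
Mass from C: 5 × 12.011 = 60.055 g/mol.
%C = 60.055 / 72.151 × 100 = 83.24%.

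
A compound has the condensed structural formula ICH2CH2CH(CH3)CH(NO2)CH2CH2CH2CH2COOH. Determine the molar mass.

Atom tally by fragment:
  ICH2 → C:1 H:2 I:1
  CH2 → C:1 H:2
  CH(CH3) → C:2 H:4
  CH(NO2) → C:1 H:1 N:1 O:2
  CH2 → C:1 H:2
  CH2 → C:1 H:2
  CH2 → C:1 H:2
  CH2COOH → C:2 H:3 O:2
Element totals:
  C: 10
  H: 18
  I: 1
  N: 1
  O: 4
Molecular formula: C10H18INO4.
  M = 10(12.011) + 18(1.008) + 126.904 + 14.007 + 4(15.999)
    = 120.110 + 18.144 + 126.904 + 14.007 + 63.996 = 343.161

343.16 g/mol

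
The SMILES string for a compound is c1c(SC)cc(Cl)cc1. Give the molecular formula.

C7H7ClS

Atom tally by fragment:
  benzene ring core → C:6 H:6
  (− 2 ring H displaced by substituents)
  + SCH3 → C:1 H:3 S:1
  + Cl → Cl:1
Element totals:
  C: 7
  H: 7
  Cl: 1
  S: 1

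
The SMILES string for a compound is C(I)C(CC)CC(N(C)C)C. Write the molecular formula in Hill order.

C9H20IN

Atom tally by fragment:
  ICH2 → C:1 H:2 I:1
  CH(C2H5) → C:3 H:6
  CH2 → C:1 H:2
  CH(N(CH3)2) → C:3 H:7 N:1
  CH3 → C:1 H:3
Element totals:
  C: 9
  H: 20
  I: 1
  N: 1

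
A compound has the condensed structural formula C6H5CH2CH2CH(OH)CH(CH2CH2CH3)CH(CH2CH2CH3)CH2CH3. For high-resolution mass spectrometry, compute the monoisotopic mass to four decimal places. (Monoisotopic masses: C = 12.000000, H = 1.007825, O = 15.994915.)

276.2453

Element totals:
  C: 19
  H: 32
  O: 1
Molecular formula: C19H32O.
  M = 19(12.0) + 32(1.007825) + 15.994915
    = 228.000000 + 32.250400 + 15.994915 = 276.245315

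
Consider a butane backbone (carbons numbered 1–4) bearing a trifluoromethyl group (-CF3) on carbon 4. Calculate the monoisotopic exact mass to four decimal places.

126.0656

Atom tally by fragment:
  CH3 → C:1 H:3
  CH2 → C:1 H:2
  CH2 → C:1 H:2
  CH2CF3 → C:2 H:2 F:3
Element totals:
  C: 5
  H: 9
  F: 3
Molecular formula: C5H9F3.
  M = 5(12.0) + 9(1.007825) + 3(18.998403)
    = 60.000000 + 9.070425 + 56.995209 = 126.065634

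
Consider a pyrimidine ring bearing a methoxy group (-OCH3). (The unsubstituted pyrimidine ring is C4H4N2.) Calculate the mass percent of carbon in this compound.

54.54%

Atom tally by fragment:
  pyrimidine ring core → C:4 H:4 N:2
  (− 1 ring H displaced by substituents)
  + OCH3 → C:1 H:3 O:1
Element totals:
  C: 5
  H: 6
  N: 2
  O: 1
Molecular formula: C5H6N2O.
Molar mass = 110.116 g/mol.
Mass from C: 5 × 12.011 = 60.055 g/mol.
%C = 60.055 / 110.116 × 100 = 54.54%.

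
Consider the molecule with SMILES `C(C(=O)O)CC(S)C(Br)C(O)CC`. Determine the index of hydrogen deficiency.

1

Atom tally by fragment:
  HOOCCH2 → C:2 H:3 O:2
  CH2 → C:1 H:2
  CH(SH) → C:1 H:2 S:1
  CH(Br) → C:1 H:1 Br:1
  CH(OH) → C:1 H:2 O:1
  CH2 → C:1 H:2
  CH3 → C:1 H:3
Element totals:
  C: 8
  H: 15
  Br: 1
  O: 3
  S: 1
Molecular formula: C8H15BrO3S.
DoU = (2C + 2 + N − H − X) / 2 = (2·8 + 2 + 0 − 15 − 1) / 2 = 1.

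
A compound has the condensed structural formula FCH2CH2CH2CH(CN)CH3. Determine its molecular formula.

Element totals:
  C: 6
  H: 10
  F: 1
  N: 1

C6H10FN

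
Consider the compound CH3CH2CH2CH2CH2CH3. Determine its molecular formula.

C6H14

Atom tally by fragment:
  CH3 → C:1 H:3
  CH2 → C:1 H:2
  CH2 → C:1 H:2
  CH2 → C:1 H:2
  CH2 → C:1 H:2
  CH3 → C:1 H:3
Element totals:
  C: 6
  H: 14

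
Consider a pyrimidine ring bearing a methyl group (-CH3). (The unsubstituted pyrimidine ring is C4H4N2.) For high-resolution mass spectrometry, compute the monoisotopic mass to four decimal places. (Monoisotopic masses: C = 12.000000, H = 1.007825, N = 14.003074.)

Atom tally by fragment:
  pyrimidine ring core → C:4 H:4 N:2
  (− 1 ring H displaced by substituents)
  + CH3 → C:1 H:3
Element totals:
  C: 5
  H: 6
  N: 2
Molecular formula: C5H6N2.
  M = 5(12.0) + 6(1.007825) + 2(14.003074)
    = 60.000000 + 6.046950 + 28.006148 = 94.053098

94.0531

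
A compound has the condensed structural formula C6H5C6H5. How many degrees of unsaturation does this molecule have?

8

Atom tally by fragment:
  benzene ring core → C:6 H:6
  (− 1 ring H displaced by substituents)
  + C6H5 → C:6 H:5
Element totals:
  C: 12
  H: 10
Molecular formula: C12H10.
DoU = (2C + 2 + N − H − X) / 2 = (2·12 + 2 + 0 − 10 − 0) / 2 = 8.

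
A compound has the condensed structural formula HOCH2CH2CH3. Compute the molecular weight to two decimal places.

Atom tally by fragment:
  HOCH2CH2 → C:2 H:5 O:1
  CH3 → C:1 H:3
Element totals:
  C: 3
  H: 8
  O: 1
Molecular formula: C3H8O.
  M = 3(12.011) + 8(1.008) + 15.999
    = 36.033 + 8.064 + 15.999 = 60.096

60.10 g/mol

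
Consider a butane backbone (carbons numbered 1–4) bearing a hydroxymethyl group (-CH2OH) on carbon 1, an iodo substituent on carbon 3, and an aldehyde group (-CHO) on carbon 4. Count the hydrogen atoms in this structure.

Atom tally by fragment:
  HOCH2CH2 → C:2 H:5 O:1
  CH2 → C:1 H:2
  CH(I) → C:1 H:1 I:1
  CH2CHO → C:2 H:3 O:1
Element totals:
  C: 6
  H: 11
  I: 1
  O: 2

11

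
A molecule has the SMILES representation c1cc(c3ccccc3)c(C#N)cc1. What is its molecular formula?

Atom tally by fragment:
  benzene ring core → C:6 H:6
  (− 2 ring H displaced by substituents)
  + C6H5 → C:6 H:5
  + CN → C:1 N:1
Element totals:
  C: 13
  H: 9
  N: 1

C13H9N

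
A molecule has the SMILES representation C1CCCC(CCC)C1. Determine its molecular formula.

C9H18

Atom tally by fragment:
  cyclohexane ring core → C:6 H:12
  (− 1 ring H displaced by substituents)
  + CH2CH2CH3 → C:3 H:7
Element totals:
  C: 9
  H: 18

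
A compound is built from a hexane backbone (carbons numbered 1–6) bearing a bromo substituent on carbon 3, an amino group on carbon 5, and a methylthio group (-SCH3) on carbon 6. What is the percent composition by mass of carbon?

Atom tally by fragment:
  CH3 → C:1 H:3
  CH2 → C:1 H:2
  CH(Br) → C:1 H:1 Br:1
  CH2 → C:1 H:2
  CH(NH2) → C:1 H:3 N:1
  CH2SCH3 → C:2 H:5 S:1
Element totals:
  C: 7
  H: 16
  Br: 1
  N: 1
  S: 1
Molecular formula: C7H16BrNS.
Molar mass = 226.176 g/mol.
Mass from C: 7 × 12.011 = 84.077 g/mol.
%C = 84.077 / 226.176 × 100 = 37.17%.

37.17%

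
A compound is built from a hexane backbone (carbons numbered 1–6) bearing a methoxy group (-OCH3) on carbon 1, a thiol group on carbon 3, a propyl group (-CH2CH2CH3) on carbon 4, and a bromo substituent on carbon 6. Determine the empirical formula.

C10H21BrOS

Atom tally by fragment:
  CH3OCH2 → C:2 H:5 O:1
  CH2 → C:1 H:2
  CH(SH) → C:1 H:2 S:1
  CH(CH2CH2CH3) → C:4 H:8
  CH2 → C:1 H:2
  CH2Br → C:1 H:2 Br:1
Element totals:
  C: 10
  H: 21
  Br: 1
  O: 1
  S: 1
Molecular formula: C10H21BrOS.
gcd of subscripts (1, 10, 21, 1, 1) = 1, so the empirical formula equals the molecular formula.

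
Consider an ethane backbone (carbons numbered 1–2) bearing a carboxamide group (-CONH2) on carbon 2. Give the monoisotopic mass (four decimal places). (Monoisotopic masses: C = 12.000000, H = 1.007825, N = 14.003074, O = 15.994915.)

Atom tally by fragment:
  CH3 → C:1 H:3
  CH2CONH2 → C:2 H:4 O:1 N:1
Element totals:
  C: 3
  H: 7
  N: 1
  O: 1
Molecular formula: C3H7NO.
  M = 3(12.0) + 7(1.007825) + 14.003074 + 15.994915
    = 36.000000 + 7.054775 + 14.003074 + 15.994915 = 73.052764

73.0528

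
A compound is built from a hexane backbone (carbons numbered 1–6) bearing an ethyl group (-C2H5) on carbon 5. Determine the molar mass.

114.23 g/mol

Atom tally by fragment:
  CH3 → C:1 H:3
  CH2 → C:1 H:2
  CH2 → C:1 H:2
  CH2 → C:1 H:2
  CH(C2H5) → C:3 H:6
  CH3 → C:1 H:3
Element totals:
  C: 8
  H: 18
Molecular formula: C8H18.
  M = 8(12.011) + 18(1.008)
    = 96.088 + 18.144 = 114.232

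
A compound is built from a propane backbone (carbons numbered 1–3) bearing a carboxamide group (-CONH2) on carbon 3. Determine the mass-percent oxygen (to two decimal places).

18.36%

Atom tally by fragment:
  CH3 → C:1 H:3
  CH2 → C:1 H:2
  CH2CONH2 → C:2 H:4 O:1 N:1
Element totals:
  C: 4
  H: 9
  N: 1
  O: 1
Molecular formula: C4H9NO.
Molar mass = 87.122 g/mol.
Mass from O: 1 × 15.999 = 15.999 g/mol.
%O = 15.999 / 87.122 × 100 = 18.36%.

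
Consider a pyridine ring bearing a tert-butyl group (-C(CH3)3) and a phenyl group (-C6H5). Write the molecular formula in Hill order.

C15H17N

Atom tally by fragment:
  pyridine ring core → C:5 H:5 N:1
  (− 2 ring H displaced by substituents)
  + C(CH3)3 → C:4 H:9
  + C6H5 → C:6 H:5
Element totals:
  C: 15
  H: 17
  N: 1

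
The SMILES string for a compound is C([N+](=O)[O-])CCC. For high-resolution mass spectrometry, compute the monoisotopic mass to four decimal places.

Atom tally by fragment:
  O2NCH2 → C:1 H:2 N:1 O:2
  CH2 → C:1 H:2
  CH2 → C:1 H:2
  CH3 → C:1 H:3
Element totals:
  C: 4
  H: 9
  N: 1
  O: 2
Molecular formula: C4H9NO2.
  M = 4(12.0) + 9(1.007825) + 14.003074 + 2(15.994915)
    = 48.000000 + 9.070425 + 14.003074 + 31.989830 = 103.063329

103.0633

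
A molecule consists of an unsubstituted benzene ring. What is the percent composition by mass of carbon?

Atom tally by fragment:
  benzene ring core → C:6 H:6
Element totals:
  C: 6
  H: 6
Molecular formula: C6H6.
Molar mass = 78.114 g/mol.
Mass from C: 6 × 12.011 = 72.066 g/mol.
%C = 72.066 / 78.114 × 100 = 92.26%.

92.26%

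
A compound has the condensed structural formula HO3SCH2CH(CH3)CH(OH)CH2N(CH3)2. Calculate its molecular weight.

211.28 g/mol

Element totals:
  C: 7
  H: 17
  N: 1
  O: 4
  S: 1
Molecular formula: C7H17NO4S.
  M = 7(12.011) + 17(1.008) + 14.007 + 4(15.999) + 32.06
    = 84.077 + 17.136 + 14.007 + 63.996 + 32.060 = 211.276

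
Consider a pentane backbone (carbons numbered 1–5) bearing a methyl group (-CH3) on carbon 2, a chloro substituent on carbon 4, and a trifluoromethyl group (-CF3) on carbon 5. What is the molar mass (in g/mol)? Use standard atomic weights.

Atom tally by fragment:
  CH3 → C:1 H:3
  CH(CH3) → C:2 H:4
  CH2 → C:1 H:2
  CH(Cl) → C:1 H:1 Cl:1
  CH2CF3 → C:2 H:2 F:3
Element totals:
  C: 7
  H: 12
  Cl: 1
  F: 3
Molecular formula: C7H12ClF3.
  M = 7(12.011) + 12(1.008) + 35.45 + 3(18.998)
    = 84.077 + 12.096 + 35.450 + 56.994 = 188.617

188.62 g/mol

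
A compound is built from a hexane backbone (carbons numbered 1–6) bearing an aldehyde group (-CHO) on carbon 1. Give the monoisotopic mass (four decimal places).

Atom tally by fragment:
  OHCCH2 → C:2 H:3 O:1
  CH2 → C:1 H:2
  CH2 → C:1 H:2
  CH2 → C:1 H:2
  CH2 → C:1 H:2
  CH3 → C:1 H:3
Element totals:
  C: 7
  H: 14
  O: 1
Molecular formula: C7H14O.
  M = 7(12.0) + 14(1.007825) + 15.994915
    = 84.000000 + 14.109550 + 15.994915 = 114.104465

114.1045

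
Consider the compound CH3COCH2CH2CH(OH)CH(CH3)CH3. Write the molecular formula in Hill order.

Atom tally by fragment:
  CH3COCH2 → C:3 H:5 O:1
  CH2 → C:1 H:2
  CH(OH) → C:1 H:2 O:1
  CH(CH3) → C:2 H:4
  CH3 → C:1 H:3
Element totals:
  C: 8
  H: 16
  O: 2

C8H16O2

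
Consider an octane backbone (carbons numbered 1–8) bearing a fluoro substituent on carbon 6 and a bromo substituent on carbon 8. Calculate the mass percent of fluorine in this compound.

Atom tally by fragment:
  CH3 → C:1 H:3
  CH2 → C:1 H:2
  CH2 → C:1 H:2
  CH2 → C:1 H:2
  CH2 → C:1 H:2
  CH(F) → C:1 H:1 F:1
  CH2 → C:1 H:2
  CH2Br → C:1 H:2 Br:1
Element totals:
  C: 8
  H: 16
  Br: 1
  F: 1
Molecular formula: C8H16BrF.
Molar mass = 211.118 g/mol.
Mass from F: 1 × 18.998 = 18.998 g/mol.
%F = 18.998 / 211.118 × 100 = 9.00%.

9.00%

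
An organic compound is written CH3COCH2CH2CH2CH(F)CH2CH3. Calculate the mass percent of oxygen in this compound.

Atom tally by fragment:
  CH3COCH2 → C:3 H:5 O:1
  CH2 → C:1 H:2
  CH2 → C:1 H:2
  CH(F) → C:1 H:1 F:1
  CH2 → C:1 H:2
  CH3 → C:1 H:3
Element totals:
  C: 8
  H: 15
  F: 1
  O: 1
Molecular formula: C8H15FO.
Molar mass = 146.205 g/mol.
Mass from O: 1 × 15.999 = 15.999 g/mol.
%O = 15.999 / 146.205 × 100 = 10.94%.

10.94%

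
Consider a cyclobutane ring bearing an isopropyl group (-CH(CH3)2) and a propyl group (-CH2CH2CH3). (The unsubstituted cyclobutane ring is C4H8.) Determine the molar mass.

Atom tally by fragment:
  cyclobutane ring core → C:4 H:8
  (− 2 ring H displaced by substituents)
  + CH(CH3)2 → C:3 H:7
  + CH2CH2CH3 → C:3 H:7
Element totals:
  C: 10
  H: 20
Molecular formula: C10H20.
  M = 10(12.011) + 20(1.008)
    = 120.110 + 20.160 = 140.270

140.27 g/mol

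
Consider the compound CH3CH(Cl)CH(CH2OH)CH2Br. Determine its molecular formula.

Atom tally by fragment:
  CH3 → C:1 H:3
  CH(Cl) → C:1 H:1 Cl:1
  CH(CH2OH) → C:2 H:4 O:1
  CH2Br → C:1 H:2 Br:1
Element totals:
  C: 5
  H: 10
  Br: 1
  Cl: 1
  O: 1

C5H10BrClO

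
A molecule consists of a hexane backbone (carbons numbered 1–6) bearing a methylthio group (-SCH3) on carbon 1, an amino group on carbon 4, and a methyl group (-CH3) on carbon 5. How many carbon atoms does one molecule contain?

Atom tally by fragment:
  CH3SCH2 → C:2 H:5 S:1
  CH2 → C:1 H:2
  CH2 → C:1 H:2
  CH(NH2) → C:1 H:3 N:1
  CH(CH3) → C:2 H:4
  CH3 → C:1 H:3
Element totals:
  C: 8
  H: 19
  N: 1
  S: 1

8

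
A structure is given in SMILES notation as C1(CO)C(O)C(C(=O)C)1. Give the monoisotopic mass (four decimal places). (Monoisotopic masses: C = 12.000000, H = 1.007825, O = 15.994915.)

Atom tally by fragment:
  cyclopropane ring core → C:3 H:6
  (− 3 ring H displaced by substituents)
  + CH2OH → C:1 H:3 O:1
  + OH → O:1 H:1
  + COCH3 → C:2 H:3 O:1
Element totals:
  C: 6
  H: 10
  O: 3
Molecular formula: C6H10O3.
  M = 6(12.0) + 10(1.007825) + 3(15.994915)
    = 72.000000 + 10.078250 + 47.984745 = 130.062995

130.0630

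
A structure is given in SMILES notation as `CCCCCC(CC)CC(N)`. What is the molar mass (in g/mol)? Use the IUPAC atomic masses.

157.30 g/mol

Atom tally by fragment:
  CH3 → C:1 H:3
  CH2 → C:1 H:2
  CH2 → C:1 H:2
  CH2 → C:1 H:2
  CH2 → C:1 H:2
  CH(C2H5) → C:3 H:6
  CH2 → C:1 H:2
  CH2NH2 → C:1 H:4 N:1
Element totals:
  C: 10
  H: 23
  N: 1
Molecular formula: C10H23N.
  M = 10(12.011) + 23(1.008) + 14.007
    = 120.110 + 23.184 + 14.007 = 157.301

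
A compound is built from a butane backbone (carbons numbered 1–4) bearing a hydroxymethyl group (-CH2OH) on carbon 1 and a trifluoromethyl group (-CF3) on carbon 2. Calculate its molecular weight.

156.15 g/mol

Atom tally by fragment:
  HOCH2CH2 → C:2 H:5 O:1
  CH(CF3) → C:2 H:1 F:3
  CH2 → C:1 H:2
  CH3 → C:1 H:3
Element totals:
  C: 6
  H: 11
  F: 3
  O: 1
Molecular formula: C6H11F3O.
  M = 6(12.011) + 11(1.008) + 3(18.998) + 15.999
    = 72.066 + 11.088 + 56.994 + 15.999 = 156.147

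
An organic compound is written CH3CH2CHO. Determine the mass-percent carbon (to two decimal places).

62.04%

Atom tally by fragment:
  CH3 → C:1 H:3
  CH2CHO → C:2 H:3 O:1
Element totals:
  C: 3
  H: 6
  O: 1
Molecular formula: C3H6O.
Molar mass = 58.080 g/mol.
Mass from C: 3 × 12.011 = 36.033 g/mol.
%C = 36.033 / 58.080 × 100 = 62.04%.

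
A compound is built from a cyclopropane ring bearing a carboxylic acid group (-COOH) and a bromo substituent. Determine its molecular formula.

Atom tally by fragment:
  cyclopropane ring core → C:3 H:6
  (− 2 ring H displaced by substituents)
  + COOH → C:1 H:1 O:2
  + Br → Br:1
Element totals:
  C: 4
  H: 5
  Br: 1
  O: 2

C4H5BrO2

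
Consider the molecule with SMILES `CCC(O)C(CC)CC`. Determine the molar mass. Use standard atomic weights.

Atom tally by fragment:
  CH3 → C:1 H:3
  CH2 → C:1 H:2
  CH(OH) → C:1 H:2 O:1
  CH(C2H5) → C:3 H:6
  CH2 → C:1 H:2
  CH3 → C:1 H:3
Element totals:
  C: 8
  H: 18
  O: 1
Molecular formula: C8H18O.
  M = 8(12.011) + 18(1.008) + 15.999
    = 96.088 + 18.144 + 15.999 = 130.231

130.23 g/mol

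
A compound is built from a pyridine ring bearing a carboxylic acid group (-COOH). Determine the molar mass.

Atom tally by fragment:
  pyridine ring core → C:5 H:5 N:1
  (− 1 ring H displaced by substituents)
  + COOH → C:1 H:1 O:2
Element totals:
  C: 6
  H: 5
  N: 1
  O: 2
Molecular formula: C6H5NO2.
  M = 6(12.011) + 5(1.008) + 14.007 + 2(15.999)
    = 72.066 + 5.040 + 14.007 + 31.998 = 123.111

123.11 g/mol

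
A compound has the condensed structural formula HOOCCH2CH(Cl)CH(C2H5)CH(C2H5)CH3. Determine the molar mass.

206.71 g/mol

Atom tally by fragment:
  HOOCCH2 → C:2 H:3 O:2
  CH(Cl) → C:1 H:1 Cl:1
  CH(C2H5) → C:3 H:6
  CH(C2H5) → C:3 H:6
  CH3 → C:1 H:3
Element totals:
  C: 10
  H: 19
  Cl: 1
  O: 2
Molecular formula: C10H19ClO2.
  M = 10(12.011) + 19(1.008) + 35.45 + 2(15.999)
    = 120.110 + 19.152 + 35.450 + 31.998 = 206.710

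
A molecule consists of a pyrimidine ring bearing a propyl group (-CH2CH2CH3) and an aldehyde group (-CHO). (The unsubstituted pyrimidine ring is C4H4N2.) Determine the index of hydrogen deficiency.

Atom tally by fragment:
  pyrimidine ring core → C:4 H:4 N:2
  (− 2 ring H displaced by substituents)
  + CH2CH2CH3 → C:3 H:7
  + CHO → C:1 H:1 O:1
Element totals:
  C: 8
  H: 10
  N: 2
  O: 1
Molecular formula: C8H10N2O.
DoU = (2C + 2 + N − H − X) / 2 = (2·8 + 2 + 2 − 10 − 0) / 2 = 5.

5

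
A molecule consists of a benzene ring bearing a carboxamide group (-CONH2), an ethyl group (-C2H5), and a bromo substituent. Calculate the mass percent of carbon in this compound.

47.39%

Atom tally by fragment:
  benzene ring core → C:6 H:6
  (− 3 ring H displaced by substituents)
  + CONH2 → C:1 H:2 O:1 N:1
  + C2H5 → C:2 H:5
  + Br → Br:1
Element totals:
  C: 9
  H: 10
  Br: 1
  N: 1
  O: 1
Molecular formula: C9H10BrNO.
Molar mass = 228.089 g/mol.
Mass from C: 9 × 12.011 = 108.099 g/mol.
%C = 108.099 / 228.089 × 100 = 47.39%.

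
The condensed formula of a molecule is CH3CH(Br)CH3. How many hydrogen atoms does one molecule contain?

Atom tally by fragment:
  CH3 → C:1 H:3
  CH(Br) → C:1 H:1 Br:1
  CH3 → C:1 H:3
Element totals:
  C: 3
  H: 7
  Br: 1

7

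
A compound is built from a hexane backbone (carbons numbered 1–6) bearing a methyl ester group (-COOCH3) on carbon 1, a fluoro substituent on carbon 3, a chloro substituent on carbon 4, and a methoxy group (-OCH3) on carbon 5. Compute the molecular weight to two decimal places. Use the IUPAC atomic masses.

226.67 g/mol

Atom tally by fragment:
  CH3OOCCH2 → C:3 H:5 O:2
  CH2 → C:1 H:2
  CH(F) → C:1 H:1 F:1
  CH(Cl) → C:1 H:1 Cl:1
  CH(OCH3) → C:2 H:4 O:1
  CH3 → C:1 H:3
Element totals:
  C: 9
  H: 16
  Cl: 1
  F: 1
  O: 3
Molecular formula: C9H16ClFO3.
  M = 9(12.011) + 16(1.008) + 35.45 + 18.998 + 3(15.999)
    = 108.099 + 16.128 + 35.450 + 18.998 + 47.997 = 226.672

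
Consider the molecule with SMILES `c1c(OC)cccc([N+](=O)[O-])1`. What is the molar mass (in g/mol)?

153.14 g/mol

Atom tally by fragment:
  benzene ring core → C:6 H:6
  (− 2 ring H displaced by substituents)
  + OCH3 → C:1 H:3 O:1
  + NO2 → N:1 O:2
Element totals:
  C: 7
  H: 7
  N: 1
  O: 3
Molecular formula: C7H7NO3.
  M = 7(12.011) + 7(1.008) + 14.007 + 3(15.999)
    = 84.077 + 7.056 + 14.007 + 47.997 = 153.137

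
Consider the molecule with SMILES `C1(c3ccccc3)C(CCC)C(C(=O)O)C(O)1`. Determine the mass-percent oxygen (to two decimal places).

Atom tally by fragment:
  cyclobutane ring core → C:4 H:8
  (− 4 ring H displaced by substituents)
  + C6H5 → C:6 H:5
  + CH2CH2CH3 → C:3 H:7
  + COOH → C:1 H:1 O:2
  + OH → O:1 H:1
Element totals:
  C: 14
  H: 18
  O: 3
Molecular formula: C14H18O3.
Molar mass = 234.295 g/mol.
Mass from O: 3 × 15.999 = 47.997 g/mol.
%O = 47.997 / 234.295 × 100 = 20.49%.

20.49%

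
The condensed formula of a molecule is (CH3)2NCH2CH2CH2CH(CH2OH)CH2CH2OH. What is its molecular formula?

Element totals:
  C: 9
  H: 21
  N: 1
  O: 2

C9H21NO2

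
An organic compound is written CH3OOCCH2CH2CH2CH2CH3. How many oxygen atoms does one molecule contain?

Element totals:
  C: 7
  H: 14
  O: 2

2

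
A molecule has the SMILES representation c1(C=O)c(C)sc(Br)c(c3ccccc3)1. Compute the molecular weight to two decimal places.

Atom tally by fragment:
  thiophene ring core → C:4 H:4 S:1
  (− 4 ring H displaced by substituents)
  + CHO → C:1 H:1 O:1
  + CH3 → C:1 H:3
  + Br → Br:1
  + C6H5 → C:6 H:5
Element totals:
  C: 12
  H: 9
  Br: 1
  O: 1
  S: 1
Molecular formula: C12H9BrOS.
  M = 12(12.011) + 9(1.008) + 79.904 + 15.999 + 32.06
    = 144.132 + 9.072 + 79.904 + 15.999 + 32.060 = 281.167

281.17 g/mol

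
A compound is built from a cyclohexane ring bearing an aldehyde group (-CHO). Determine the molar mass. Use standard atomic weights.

112.17 g/mol

Atom tally by fragment:
  cyclohexane ring core → C:6 H:12
  (− 1 ring H displaced by substituents)
  + CHO → C:1 H:1 O:1
Element totals:
  C: 7
  H: 12
  O: 1
Molecular formula: C7H12O.
  M = 7(12.011) + 12(1.008) + 15.999
    = 84.077 + 12.096 + 15.999 = 112.172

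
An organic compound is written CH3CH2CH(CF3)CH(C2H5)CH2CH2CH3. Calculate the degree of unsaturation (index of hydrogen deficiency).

Element totals:
  C: 10
  H: 19
  F: 3
Molecular formula: C10H19F3.
DoU = (2C + 2 + N − H − X) / 2 = (2·10 + 2 + 0 − 19 − 3) / 2 = 0.

0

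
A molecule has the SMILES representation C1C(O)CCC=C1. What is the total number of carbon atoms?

6

Atom tally by fragment:
  cyclohexene ring core → C:6 H:10
  (− 1 ring H displaced by substituents)
  + OH → O:1 H:1
Element totals:
  C: 6
  H: 10
  O: 1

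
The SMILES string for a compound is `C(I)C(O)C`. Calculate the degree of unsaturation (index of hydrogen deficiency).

Atom tally by fragment:
  ICH2 → C:1 H:2 I:1
  CH(OH) → C:1 H:2 O:1
  CH3 → C:1 H:3
Element totals:
  C: 3
  H: 7
  I: 1
  O: 1
Molecular formula: C3H7IO.
DoU = (2C + 2 + N − H − X) / 2 = (2·3 + 2 + 0 − 7 − 1) / 2 = 0.

0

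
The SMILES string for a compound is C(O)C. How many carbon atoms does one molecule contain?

Atom tally by fragment:
  HOCH2 → C:1 H:3 O:1
  CH3 → C:1 H:3
Element totals:
  C: 2
  H: 6
  O: 1

2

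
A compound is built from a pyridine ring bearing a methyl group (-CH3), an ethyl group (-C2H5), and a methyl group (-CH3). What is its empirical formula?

Atom tally by fragment:
  pyridine ring core → C:5 H:5 N:1
  (− 3 ring H displaced by substituents)
  + CH3 → C:1 H:3
  + C2H5 → C:2 H:5
  + CH3 → C:1 H:3
Element totals:
  C: 9
  H: 13
  N: 1
Molecular formula: C9H13N.
gcd of subscripts (9, 13, 1) = 1, so the empirical formula equals the molecular formula.

C9H13N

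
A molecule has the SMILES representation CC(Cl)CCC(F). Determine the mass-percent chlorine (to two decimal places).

Atom tally by fragment:
  CH3 → C:1 H:3
  CH(Cl) → C:1 H:1 Cl:1
  CH2 → C:1 H:2
  CH2 → C:1 H:2
  CH2F → C:1 H:2 F:1
Element totals:
  C: 5
  H: 10
  Cl: 1
  F: 1
Molecular formula: C5H10ClF.
Molar mass = 124.583 g/mol.
Mass from Cl: 1 × 35.45 = 35.450 g/mol.
%Cl = 35.450 / 124.583 × 100 = 28.45%.

28.45%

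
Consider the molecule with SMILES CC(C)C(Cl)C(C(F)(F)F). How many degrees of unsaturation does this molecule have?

0

Atom tally by fragment:
  CH3 → C:1 H:3
  CH(CH3) → C:2 H:4
  CH(Cl) → C:1 H:1 Cl:1
  CH2CF3 → C:2 H:2 F:3
Element totals:
  C: 6
  H: 10
  Cl: 1
  F: 3
Molecular formula: C6H10ClF3.
DoU = (2C + 2 + N − H − X) / 2 = (2·6 + 2 + 0 − 10 − 4) / 2 = 0.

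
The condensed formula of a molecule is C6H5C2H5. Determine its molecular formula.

C8H10

Atom tally by fragment:
  benzene ring core → C:6 H:6
  (− 1 ring H displaced by substituents)
  + C2H5 → C:2 H:5
Element totals:
  C: 8
  H: 10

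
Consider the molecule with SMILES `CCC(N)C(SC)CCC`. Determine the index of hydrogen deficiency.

Atom tally by fragment:
  CH3 → C:1 H:3
  CH2 → C:1 H:2
  CH(NH2) → C:1 H:3 N:1
  CH(SCH3) → C:2 H:4 S:1
  CH2 → C:1 H:2
  CH2 → C:1 H:2
  CH3 → C:1 H:3
Element totals:
  C: 8
  H: 19
  N: 1
  S: 1
Molecular formula: C8H19NS.
DoU = (2C + 2 + N − H − X) / 2 = (2·8 + 2 + 1 − 19 − 0) / 2 = 0.

0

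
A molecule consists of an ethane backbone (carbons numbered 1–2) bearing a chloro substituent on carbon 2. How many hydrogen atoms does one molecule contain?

Atom tally by fragment:
  CH3 → C:1 H:3
  CH2Cl → C:1 H:2 Cl:1
Element totals:
  C: 2
  H: 5
  Cl: 1

5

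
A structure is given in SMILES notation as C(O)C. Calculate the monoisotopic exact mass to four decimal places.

Atom tally by fragment:
  HOCH2 → C:1 H:3 O:1
  CH3 → C:1 H:3
Element totals:
  C: 2
  H: 6
  O: 1
Molecular formula: C2H6O.
  M = 2(12.0) + 6(1.007825) + 15.994915
    = 24.000000 + 6.046950 + 15.994915 = 46.041865

46.0419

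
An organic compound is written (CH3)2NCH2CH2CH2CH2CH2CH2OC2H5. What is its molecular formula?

C10H23NO

Atom tally by fragment:
  (CH3)2NCH2 → C:3 H:8 N:1
  CH2 → C:1 H:2
  CH2 → C:1 H:2
  CH2 → C:1 H:2
  CH2 → C:1 H:2
  CH2OC2H5 → C:3 H:7 O:1
Element totals:
  C: 10
  H: 23
  N: 1
  O: 1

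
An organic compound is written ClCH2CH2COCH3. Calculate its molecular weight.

106.55 g/mol

Element totals:
  C: 4
  H: 7
  Cl: 1
  O: 1
Molecular formula: C4H7ClO.
  M = 4(12.011) + 7(1.008) + 35.45 + 15.999
    = 48.044 + 7.056 + 35.450 + 15.999 = 106.549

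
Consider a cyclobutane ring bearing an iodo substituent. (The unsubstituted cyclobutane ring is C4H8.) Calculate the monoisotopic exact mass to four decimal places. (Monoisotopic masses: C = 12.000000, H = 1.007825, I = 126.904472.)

Atom tally by fragment:
  cyclobutane ring core → C:4 H:8
  (− 1 ring H displaced by substituents)
  + I → I:1
Element totals:
  C: 4
  H: 7
  I: 1
Molecular formula: C4H7I.
  M = 4(12.0) + 7(1.007825) + 126.904472
    = 48.000000 + 7.054775 + 126.904472 = 181.959247

181.9592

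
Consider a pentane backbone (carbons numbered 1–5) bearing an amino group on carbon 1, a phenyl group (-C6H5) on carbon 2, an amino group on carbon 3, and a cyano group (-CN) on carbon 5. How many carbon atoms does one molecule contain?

Atom tally by fragment:
  H2NCH2 → C:1 H:4 N:1
  CH(C6H5) → C:7 H:6
  CH(NH2) → C:1 H:3 N:1
  CH2 → C:1 H:2
  CH2CN → C:2 H:2 N:1
Element totals:
  C: 12
  H: 17
  N: 3

12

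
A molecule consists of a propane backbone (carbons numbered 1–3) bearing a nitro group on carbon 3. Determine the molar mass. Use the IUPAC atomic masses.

Atom tally by fragment:
  CH3 → C:1 H:3
  CH2 → C:1 H:2
  CH2NO2 → C:1 H:2 N:1 O:2
Element totals:
  C: 3
  H: 7
  N: 1
  O: 2
Molecular formula: C3H7NO2.
  M = 3(12.011) + 7(1.008) + 14.007 + 2(15.999)
    = 36.033 + 7.056 + 14.007 + 31.998 = 89.094

89.09 g/mol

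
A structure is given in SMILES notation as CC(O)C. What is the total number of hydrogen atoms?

8

Atom tally by fragment:
  CH3 → C:1 H:3
  CH(OH) → C:1 H:2 O:1
  CH3 → C:1 H:3
Element totals:
  C: 3
  H: 8
  O: 1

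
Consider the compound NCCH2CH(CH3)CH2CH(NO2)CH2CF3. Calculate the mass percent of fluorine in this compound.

25.42%

Atom tally by fragment:
  NCCH2 → C:2 H:2 N:1
  CH(CH3) → C:2 H:4
  CH2 → C:1 H:2
  CH(NO2) → C:1 H:1 N:1 O:2
  CH2CF3 → C:2 H:2 F:3
Element totals:
  C: 8
  H: 11
  F: 3
  N: 2
  O: 2
Molecular formula: C8H11F3N2O2.
Molar mass = 224.182 g/mol.
Mass from F: 3 × 18.998 = 56.994 g/mol.
%F = 56.994 / 224.182 × 100 = 25.42%.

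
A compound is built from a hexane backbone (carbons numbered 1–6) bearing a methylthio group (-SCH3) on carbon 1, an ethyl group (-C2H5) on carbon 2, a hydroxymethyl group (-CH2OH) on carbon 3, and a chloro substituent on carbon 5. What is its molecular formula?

C10H21ClOS

Atom tally by fragment:
  CH3SCH2 → C:2 H:5 S:1
  CH(C2H5) → C:3 H:6
  CH(CH2OH) → C:2 H:4 O:1
  CH2 → C:1 H:2
  CH(Cl) → C:1 H:1 Cl:1
  CH3 → C:1 H:3
Element totals:
  C: 10
  H: 21
  Cl: 1
  O: 1
  S: 1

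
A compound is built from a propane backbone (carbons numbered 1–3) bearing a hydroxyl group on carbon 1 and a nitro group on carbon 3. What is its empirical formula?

Atom tally by fragment:
  HOCH2 → C:1 H:3 O:1
  CH2 → C:1 H:2
  CH2NO2 → C:1 H:2 N:1 O:2
Element totals:
  C: 3
  H: 7
  N: 1
  O: 3
Molecular formula: C3H7NO3.
gcd of subscripts (3, 7, 1, 3) = 1, so the empirical formula equals the molecular formula.

C3H7NO3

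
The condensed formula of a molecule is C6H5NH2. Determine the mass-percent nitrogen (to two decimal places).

Atom tally by fragment:
  benzene ring core → C:6 H:6
  (− 1 ring H displaced by substituents)
  + NH2 → N:1 H:2
Element totals:
  C: 6
  H: 7
  N: 1
Molecular formula: C6H7N.
Molar mass = 93.129 g/mol.
Mass from N: 1 × 14.007 = 14.007 g/mol.
%N = 14.007 / 93.129 × 100 = 15.04%.

15.04%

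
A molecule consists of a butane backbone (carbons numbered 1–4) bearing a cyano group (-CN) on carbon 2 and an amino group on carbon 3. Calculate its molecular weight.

98.15 g/mol

Atom tally by fragment:
  CH3 → C:1 H:3
  CH(CN) → C:2 H:1 N:1
  CH(NH2) → C:1 H:3 N:1
  CH3 → C:1 H:3
Element totals:
  C: 5
  H: 10
  N: 2
Molecular formula: C5H10N2.
  M = 5(12.011) + 10(1.008) + 2(14.007)
    = 60.055 + 10.080 + 28.014 = 98.149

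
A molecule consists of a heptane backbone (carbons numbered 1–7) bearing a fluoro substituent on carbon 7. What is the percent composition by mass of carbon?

71.13%

Atom tally by fragment:
  CH3 → C:1 H:3
  CH2 → C:1 H:2
  CH2 → C:1 H:2
  CH2 → C:1 H:2
  CH2 → C:1 H:2
  CH2 → C:1 H:2
  CH2F → C:1 H:2 F:1
Element totals:
  C: 7
  H: 15
  F: 1
Molecular formula: C7H15F.
Molar mass = 118.195 g/mol.
Mass from C: 7 × 12.011 = 84.077 g/mol.
%C = 84.077 / 118.195 × 100 = 71.13%.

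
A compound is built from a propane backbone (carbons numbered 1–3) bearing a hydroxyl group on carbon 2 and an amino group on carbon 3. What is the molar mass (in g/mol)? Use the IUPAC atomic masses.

Atom tally by fragment:
  CH3 → C:1 H:3
  CH(OH) → C:1 H:2 O:1
  CH2NH2 → C:1 H:4 N:1
Element totals:
  C: 3
  H: 9
  N: 1
  O: 1
Molecular formula: C3H9NO.
  M = 3(12.011) + 9(1.008) + 14.007 + 15.999
    = 36.033 + 9.072 + 14.007 + 15.999 = 75.111

75.11 g/mol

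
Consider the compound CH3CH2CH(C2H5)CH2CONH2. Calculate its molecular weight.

Atom tally by fragment:
  CH3 → C:1 H:3
  CH2 → C:1 H:2
  CH(C2H5) → C:3 H:6
  CH2CONH2 → C:2 H:4 O:1 N:1
Element totals:
  C: 7
  H: 15
  N: 1
  O: 1
Molecular formula: C7H15NO.
  M = 7(12.011) + 15(1.008) + 14.007 + 15.999
    = 84.077 + 15.120 + 14.007 + 15.999 = 129.203

129.20 g/mol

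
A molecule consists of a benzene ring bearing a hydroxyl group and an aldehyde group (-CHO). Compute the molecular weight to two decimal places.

Atom tally by fragment:
  benzene ring core → C:6 H:6
  (− 2 ring H displaced by substituents)
  + OH → O:1 H:1
  + CHO → C:1 H:1 O:1
Element totals:
  C: 7
  H: 6
  O: 2
Molecular formula: C7H6O2.
  M = 7(12.011) + 6(1.008) + 2(15.999)
    = 84.077 + 6.048 + 31.998 = 122.123

122.12 g/mol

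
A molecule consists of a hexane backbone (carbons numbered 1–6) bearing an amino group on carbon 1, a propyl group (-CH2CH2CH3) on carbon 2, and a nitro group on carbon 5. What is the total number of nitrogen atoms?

Atom tally by fragment:
  H2NCH2 → C:1 H:4 N:1
  CH(CH2CH2CH3) → C:4 H:8
  CH2 → C:1 H:2
  CH2 → C:1 H:2
  CH(NO2) → C:1 H:1 N:1 O:2
  CH3 → C:1 H:3
Element totals:
  C: 9
  H: 20
  N: 2
  O: 2

2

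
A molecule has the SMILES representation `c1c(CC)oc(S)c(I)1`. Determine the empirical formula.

C6H7IOS

Atom tally by fragment:
  furan ring core → C:4 H:4 O:1
  (− 3 ring H displaced by substituents)
  + C2H5 → C:2 H:5
  + SH → S:1 H:1
  + I → I:1
Element totals:
  C: 6
  H: 7
  I: 1
  O: 1
  S: 1
Molecular formula: C6H7IOS.
gcd of subscripts (6, 7, 1, 1, 1) = 1, so the empirical formula equals the molecular formula.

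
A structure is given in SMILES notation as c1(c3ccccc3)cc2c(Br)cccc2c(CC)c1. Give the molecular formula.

C18H15Br

Atom tally by fragment:
  naphthalene ring system core → C:10 H:8
  (− 3 ring H displaced by substituents)
  + C6H5 → C:6 H:5
  + Br → Br:1
  + C2H5 → C:2 H:5
Element totals:
  C: 18
  H: 15
  Br: 1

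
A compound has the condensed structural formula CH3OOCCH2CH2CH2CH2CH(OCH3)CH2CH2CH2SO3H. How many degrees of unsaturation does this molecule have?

1

Atom tally by fragment:
  CH3OOCCH2 → C:3 H:5 O:2
  CH2 → C:1 H:2
  CH2 → C:1 H:2
  CH2 → C:1 H:2
  CH(OCH3) → C:2 H:4 O:1
  CH2 → C:1 H:2
  CH2 → C:1 H:2
  CH2SO3H → C:1 H:3 S:1 O:3
Element totals:
  C: 11
  H: 22
  O: 6
  S: 1
Molecular formula: C11H22O6S.
DoU = (2C + 2 + N − H − X) / 2 = (2·11 + 2 + 0 − 22 − 0) / 2 = 1.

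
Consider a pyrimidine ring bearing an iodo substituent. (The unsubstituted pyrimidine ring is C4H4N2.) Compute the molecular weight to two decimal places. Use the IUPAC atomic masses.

205.99 g/mol

Atom tally by fragment:
  pyrimidine ring core → C:4 H:4 N:2
  (− 1 ring H displaced by substituents)
  + I → I:1
Element totals:
  C: 4
  H: 3
  I: 1
  N: 2
Molecular formula: C4H3IN2.
  M = 4(12.011) + 3(1.008) + 126.904 + 2(14.007)
    = 48.044 + 3.024 + 126.904 + 28.014 = 205.986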